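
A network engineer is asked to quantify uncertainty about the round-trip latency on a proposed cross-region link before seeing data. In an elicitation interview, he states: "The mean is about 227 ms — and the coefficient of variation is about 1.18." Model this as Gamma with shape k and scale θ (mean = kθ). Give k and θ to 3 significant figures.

k ≈ 0.718, θ ≈ 316

For Gamma(k, scale θ): mean = kθ, variance = kθ², so CV = 1/√k.
CV = 1.18, hence k = 1/CV² = 0.718.
Then θ = mean/k = 227/0.718 = 316.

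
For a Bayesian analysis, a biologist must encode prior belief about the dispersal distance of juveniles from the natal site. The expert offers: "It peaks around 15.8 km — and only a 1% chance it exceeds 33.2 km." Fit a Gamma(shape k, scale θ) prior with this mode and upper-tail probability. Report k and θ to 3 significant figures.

k ≈ 9.82, θ ≈ 1.79

Gamma(k,θ) with k>1 has mode (k−1)θ, so θ = 15.8/(k−1).
Need P(X < 33.2) = 0.99 with θ tied to k this way. Start at k = 2, θ = 15.8: P(X<33.2) ≈ 0.621.
Too low — raise k to concentrate. Iterating converges to k ≈ 9.82.
Then θ = 15.8/(9.82−1) ≈ 1.79.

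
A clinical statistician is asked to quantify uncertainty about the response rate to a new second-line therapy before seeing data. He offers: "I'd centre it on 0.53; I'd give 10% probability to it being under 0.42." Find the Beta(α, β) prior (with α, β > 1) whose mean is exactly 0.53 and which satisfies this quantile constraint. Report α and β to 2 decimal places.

α ≈ 17.87, β ≈ 15.85

With mean 0.53 fixed, write α = 0.53s, β = 0.47s where s = α+β.
Need P(θ < 0.42) = 0.1 under Beta(0.53s, 0.47s). Normal approximation: (q−m)/√(m(1−m)/s) ≈ z_{0.1} = -1.28, so s ≈ 0.53·0.47·(-1.28)²/(0.42−0.53)² = 33.8.
At s = 33.8: P(θ<0.42) ≈ 0.100. Adjusting to match 0.1 gives s ≈ 33.72.
So α = 0.53·33.72 ≈ 17.87, β = 0.47·33.72 ≈ 15.85.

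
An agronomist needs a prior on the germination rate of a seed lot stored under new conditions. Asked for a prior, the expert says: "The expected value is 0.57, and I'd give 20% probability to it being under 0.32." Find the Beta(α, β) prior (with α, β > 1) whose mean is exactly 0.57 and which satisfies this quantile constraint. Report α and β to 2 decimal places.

α ≈ 1.58, β ≈ 1.19

With mean 0.57 fixed, write α = 0.57s, β = 0.43s where s = α+β.
Need P(θ < 0.32) = 0.2 under Beta(0.57s, 0.43s). Normal approximation: (q−m)/√(m(1−m)/s) ≈ z_{0.2} = -0.842, so s ≈ 0.57·0.43·(-0.842)²/(0.32−0.57)² = 2.8.
At s = 2.8: P(θ<0.32) ≈ 0.200. Adjusting to match 0.2 gives s ≈ 2.77.
So α = 0.57·2.77 ≈ 1.58, β = 0.43·2.77 ≈ 1.19.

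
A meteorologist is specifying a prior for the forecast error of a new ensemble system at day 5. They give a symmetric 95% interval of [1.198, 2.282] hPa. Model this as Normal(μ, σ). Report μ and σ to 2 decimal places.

μ = 1.74, σ = 0.28

A symmetric 95% interval runs μ ± z·σ with z = 1.96.
Half-width = 0.542, so σ = 0.542/1.96 = 0.28.
μ is the interval midpoint, 1.74.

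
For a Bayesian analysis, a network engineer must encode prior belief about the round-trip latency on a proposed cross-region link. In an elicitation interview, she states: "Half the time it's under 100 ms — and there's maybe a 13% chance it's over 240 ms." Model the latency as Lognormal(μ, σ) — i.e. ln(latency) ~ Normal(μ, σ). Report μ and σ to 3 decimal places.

μ ≈ 4.605, σ ≈ 0.777

If T ~ Lognormal(μ,σ) then ln T ~ Normal(μ,σ), so the p-quantile of ln T is μ + z_p·σ.
ln(100) = 4.605 and ln(240) = 5.481; z_{0.5} = 0, z_{0.87} = 1.126.
σ = (5.481 − 4.605)/(1.126 − (0)) = 0.777.
μ = 4.605 − (0)·0.777 = 4.605.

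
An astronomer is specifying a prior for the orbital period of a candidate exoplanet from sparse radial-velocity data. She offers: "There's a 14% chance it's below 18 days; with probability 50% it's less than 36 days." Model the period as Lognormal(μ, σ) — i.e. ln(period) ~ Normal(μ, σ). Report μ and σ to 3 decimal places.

μ ≈ 3.584, σ ≈ 0.642

If T ~ Lognormal(μ,σ) then ln T ~ Normal(μ,σ), so the p-quantile of ln T is μ + z_p·σ.
ln(18) = 2.89 and ln(36) = 3.584; z_{0.14} = -1.08, z_{0.5} = 0.
σ = (3.584 − 2.89)/(0 − (-1.08)) = 0.642.
μ = 2.89 − (-1.08)·0.642 = 3.584.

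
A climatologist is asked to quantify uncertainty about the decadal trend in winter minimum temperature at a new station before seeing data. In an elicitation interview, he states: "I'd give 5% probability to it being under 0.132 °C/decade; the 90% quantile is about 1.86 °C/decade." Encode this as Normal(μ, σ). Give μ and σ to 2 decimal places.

For Normal(μ,σ), the p-quantile is μ + z_p·σ. Here z_{0.05} = -1.645, z_{0.9} = 1.282.
So 0.132 = μ − 1.645σ and 1.86 = μ + 1.282σ.
Subtracting: σ = (1.86 − 0.132)/(1.282 − (-1.645)) = 0.59.
Then μ = 0.132 − (-1.645)·0.59 = 1.10.

μ = 1.10, σ = 0.59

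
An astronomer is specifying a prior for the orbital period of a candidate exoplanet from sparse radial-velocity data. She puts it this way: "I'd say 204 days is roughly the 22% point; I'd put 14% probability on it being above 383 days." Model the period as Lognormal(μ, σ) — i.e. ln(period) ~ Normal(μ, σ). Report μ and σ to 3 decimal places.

μ ≈ 5.581, σ ≈ 0.340

If T ~ Lognormal(μ,σ) then ln T ~ Normal(μ,σ), so the p-quantile of ln T is μ + z_p·σ.
ln(204) = 5.318 and ln(383) = 5.948; z_{0.22} = -0.7722, z_{0.86} = 1.08.
σ = (5.948 − 5.318)/(1.08 − (-0.7722)) = 0.340.
μ = 5.318 − (-0.7722)·0.340 = 5.581.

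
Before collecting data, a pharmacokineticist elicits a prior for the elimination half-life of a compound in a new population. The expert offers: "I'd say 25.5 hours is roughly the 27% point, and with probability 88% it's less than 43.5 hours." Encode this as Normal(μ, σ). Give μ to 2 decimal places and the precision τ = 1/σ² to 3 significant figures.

The p-quantile of Normal(μ,σ) is μ + z_p·σ, with z_{0.27} = -0.6128 and z_{0.88} = 1.175.
Eliminate σ: μ = (z₂·x₁ − z₁·x₂)/(z₂ − z₁) = (1.175·25.5 − (-0.6128)·43.5)/1.788 = 31.67.
Then σ = (x₂ − x₁)/(z₂ − z₁) = (43.5 − 25.5)/1.788 = 10.07.
Precision τ = 1/σ² = 1/10.07² = 0.00986.

μ = 31.67, τ = 0.00986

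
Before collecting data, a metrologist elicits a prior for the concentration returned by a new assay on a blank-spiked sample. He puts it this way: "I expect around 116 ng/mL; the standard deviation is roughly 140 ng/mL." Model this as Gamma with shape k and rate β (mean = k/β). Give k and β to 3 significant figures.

For Gamma(k, rate β): mean = k/β, variance = k/β², so CV = 1/√k.
CV = SD/mean = 140/116 = 1.207, hence k = 1/CV² = 0.687.
Then β = k/mean = 0.687/116 = 0.00592.

k ≈ 0.687, β ≈ 0.00592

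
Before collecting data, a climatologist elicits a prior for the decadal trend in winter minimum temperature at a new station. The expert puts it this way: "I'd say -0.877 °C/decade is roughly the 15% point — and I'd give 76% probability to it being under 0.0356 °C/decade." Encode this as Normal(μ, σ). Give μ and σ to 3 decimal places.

μ = -0.334, σ = 0.524

The p-quantile of Normal(μ,σ) is μ + z_p·σ, with z_{0.15} = -1.036 and z_{0.76} = 0.7063.
Eliminate σ: μ = (z₂·x₁ − z₁·x₂)/(z₂ − z₁) = (0.7063·-0.877 − (-1.036)·0.0356)/1.743 = -0.334.
Then σ = (x₂ − x₁)/(z₂ − z₁) = (0.0356 − -0.877)/1.743 = 0.524.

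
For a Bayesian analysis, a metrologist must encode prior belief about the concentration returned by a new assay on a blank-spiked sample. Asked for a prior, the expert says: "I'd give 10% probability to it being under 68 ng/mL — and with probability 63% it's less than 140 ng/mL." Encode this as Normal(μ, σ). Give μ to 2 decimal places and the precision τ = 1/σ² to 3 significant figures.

μ = 125.19, τ = 0.000502

For Normal(μ,σ), the p-quantile is μ + z_p·σ. Here z_{0.1} = -1.282, z_{0.63} = 0.3319.
So 68 = μ − 1.282σ and 140 = μ + 0.3319σ.
Subtracting: σ = (140 − 68)/(0.3319 − (-1.282)) = 44.63.
Then μ = 68 − (-1.282)·44.63 = 125.19.
Precision τ = 1/σ² = 1/44.63² = 0.000502.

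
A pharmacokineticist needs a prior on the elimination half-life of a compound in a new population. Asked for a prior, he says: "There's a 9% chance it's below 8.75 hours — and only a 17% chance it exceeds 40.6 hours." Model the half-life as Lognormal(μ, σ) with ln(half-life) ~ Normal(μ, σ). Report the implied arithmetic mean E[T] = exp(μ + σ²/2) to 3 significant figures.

E[T] ≈ 26.8 hours

If T ~ Lognormal(μ,σ) then ln T ~ Normal(μ,σ), so the p-quantile of ln T is μ + z_p·σ.
ln(8.75) = 2.169 and ln(40.6) = 3.704; z_{0.09} = -1.341, z_{0.83} = 0.9542.
σ = (3.704 − 2.169)/(0.9542 − (-1.341)) = 0.669.
μ = 2.169 − (-1.341)·0.669 = 3.066.
E[T] = exp(μ + σ²/2) = exp(3.066 + 0.2236) = 26.8 hours.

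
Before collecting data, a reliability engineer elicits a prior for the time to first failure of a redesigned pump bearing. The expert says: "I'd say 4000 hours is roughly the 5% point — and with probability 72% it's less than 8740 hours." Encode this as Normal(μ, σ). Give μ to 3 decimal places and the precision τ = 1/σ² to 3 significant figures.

For Normal(μ,σ), the p-quantile is μ + z_p·σ. Here z_{0.05} = -1.645, z_{0.72} = 0.5828.
So 4000 = μ − 1.645σ and 8740 = μ + 0.5828σ.
Subtracting: σ = (8740 − 4000)/(0.5828 − (-1.645)) = 2127.760.
Then μ = 4000 − (-1.645)·2127.760 = 7499.853.
Precision τ = 1/σ² = 1/2128² = 2.21e-07.

μ = 7499.853, τ = 2.21e-07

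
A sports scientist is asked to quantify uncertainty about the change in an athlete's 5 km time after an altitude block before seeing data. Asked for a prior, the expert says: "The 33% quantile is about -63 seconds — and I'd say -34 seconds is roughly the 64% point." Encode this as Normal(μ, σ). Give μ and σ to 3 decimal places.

For Normal(μ,σ), the p-quantile is μ + z_p·σ. Here z_{0.33} = -0.4399, z_{0.64} = 0.3585.
So -63 = μ − 0.4399σ and -34 = μ + 0.3585σ.
Subtracting: σ = (-34 − -63)/(0.3585 − (-0.4399)) = 36.324.
Then μ = -63 − (-0.4399)·36.324 = -47.021.

μ = -47.021, σ = 36.324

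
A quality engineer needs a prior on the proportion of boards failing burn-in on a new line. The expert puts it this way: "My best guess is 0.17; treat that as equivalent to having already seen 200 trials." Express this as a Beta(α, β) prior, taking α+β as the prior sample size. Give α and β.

α = 34, β = 166

Under the effective-sample-size interpretation, Beta(α, β) has prior mean α/(α+β) and prior sample size α+β.
So α+β = 200 and α/(α+β) = 0.17, giving α = 0.17·200 = 34 and β = 200 − 34 = 166.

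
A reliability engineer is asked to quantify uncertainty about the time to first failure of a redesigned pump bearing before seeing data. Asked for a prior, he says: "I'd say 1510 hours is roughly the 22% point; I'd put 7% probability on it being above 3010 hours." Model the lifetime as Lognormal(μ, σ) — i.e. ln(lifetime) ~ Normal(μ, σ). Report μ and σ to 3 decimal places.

If T ~ Lognormal(μ,σ) then ln T ~ Normal(μ,σ), so the p-quantile of ln T is μ + z_p·σ.
ln(1510) = 7.32 and ln(3010) = 8.01; z_{0.22} = -0.7722, z_{0.93} = 1.476.
σ = (8.01 − 7.32)/(1.476 − (-0.7722)) = 0.307.
μ = 7.32 − (-0.7722)·0.307 = 7.557.

μ ≈ 7.557, σ ≈ 0.307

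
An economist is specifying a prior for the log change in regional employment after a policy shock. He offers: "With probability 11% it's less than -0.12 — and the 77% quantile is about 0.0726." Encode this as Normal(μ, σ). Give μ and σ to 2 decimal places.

μ = 0.00, σ = 0.10

The p-quantile of Normal(μ,σ) is μ + z_p·σ, with z_{0.11} = -1.227 and z_{0.77} = 0.7388.
Eliminate σ: μ = (z₂·x₁ − z₁·x₂)/(z₂ − z₁) = (0.7388·-0.12 − (-1.227)·0.0726)/1.965 = 0.00.
Then σ = (x₂ − x₁)/(z₂ − z₁) = (0.0726 − -0.12)/1.965 = 0.10.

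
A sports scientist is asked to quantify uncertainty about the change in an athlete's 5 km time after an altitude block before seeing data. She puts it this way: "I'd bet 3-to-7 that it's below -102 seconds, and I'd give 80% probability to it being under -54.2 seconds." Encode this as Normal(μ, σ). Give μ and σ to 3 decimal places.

For Normal(μ,σ), the p-quantile is μ + z_p·σ. Here z_{0.3} = -0.5244, z_{0.8} = 0.8416.
So -102 = μ − 0.5244σ and -54.2 = μ + 0.8416σ.
Subtracting: σ = (-54.2 − -102)/(0.8416 − (-0.5244)) = 34.992.
Then μ = -102 − (-0.5244)·34.992 = -83.650.

μ = -83.650, σ = 34.992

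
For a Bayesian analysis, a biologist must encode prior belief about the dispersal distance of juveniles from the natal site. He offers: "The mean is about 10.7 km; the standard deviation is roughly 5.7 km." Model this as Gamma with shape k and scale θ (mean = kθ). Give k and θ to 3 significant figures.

k ≈ 3.52, θ ≈ 3.04

For Gamma(k, scale θ): mean = kθ, variance = kθ², so CV = 1/√k.
CV = SD/mean = 5.7/10.7 = 0.5327, hence k = 1/CV² = 3.52.
Then θ = mean/k = 10.7/3.52 = 3.04.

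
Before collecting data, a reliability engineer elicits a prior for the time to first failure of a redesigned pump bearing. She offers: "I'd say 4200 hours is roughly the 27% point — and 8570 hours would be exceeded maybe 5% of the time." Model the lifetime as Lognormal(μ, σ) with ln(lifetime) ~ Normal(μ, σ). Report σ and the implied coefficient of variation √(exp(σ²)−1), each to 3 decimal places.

σ ≈ 0.316, CV ≈ 0.324

If T ~ Lognormal(μ,σ) then ln T ~ Normal(μ,σ), so the p-quantile of ln T is μ + z_p·σ.
ln(4200) = 8.343 and ln(8570) = 9.056; z_{0.27} = -0.6128, z_{0.95} = 1.645.
σ = (9.056 − 8.343)/(1.645 − (-0.6128)) = 0.316.
μ = 8.343 − (-0.6128)·0.316 = 8.536.
CV = √(exp(σ²)−1) = √(exp(0.0998)−1) = 0.324.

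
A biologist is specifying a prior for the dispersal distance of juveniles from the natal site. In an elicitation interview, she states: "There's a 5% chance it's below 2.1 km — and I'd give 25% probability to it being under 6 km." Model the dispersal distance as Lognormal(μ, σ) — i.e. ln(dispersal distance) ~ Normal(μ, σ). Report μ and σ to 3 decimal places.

μ ≈ 2.521, σ ≈ 1.082

If T ~ Lognormal(μ,σ) then ln T ~ Normal(μ,σ), so the p-quantile of ln T is μ + z_p·σ.
ln(2.1) = 0.7419 and ln(6) = 1.792; z_{0.05} = -1.645, z_{0.25} = -0.6745.
σ = (1.792 − 0.7419)/(-0.6745 − (-1.645)) = 1.082.
μ = 0.7419 − (-1.645)·1.082 = 2.521.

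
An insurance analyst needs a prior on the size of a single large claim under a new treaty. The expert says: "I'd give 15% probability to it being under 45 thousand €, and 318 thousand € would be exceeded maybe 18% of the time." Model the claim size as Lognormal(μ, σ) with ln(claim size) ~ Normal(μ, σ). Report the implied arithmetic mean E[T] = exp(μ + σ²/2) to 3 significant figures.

E[T] ≈ 210 thousand €

If T ~ Lognormal(μ,σ) then ln T ~ Normal(μ,σ), so the p-quantile of ln T is μ + z_p·σ.
ln(45) = 3.807 and ln(318) = 5.762; z_{0.15} = -1.036, z_{0.82} = 0.9154.
σ = (5.762 − 3.807)/(0.9154 − (-1.036)) = 1.002.
μ = 3.807 − (-1.036)·1.002 = 4.845.
E[T] = exp(μ + σ²/2) = exp(4.845 + 0.5018) = 210 thousand €.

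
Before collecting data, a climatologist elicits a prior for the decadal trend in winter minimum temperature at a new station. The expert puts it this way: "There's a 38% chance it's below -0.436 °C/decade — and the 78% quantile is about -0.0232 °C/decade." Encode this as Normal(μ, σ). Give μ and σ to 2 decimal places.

For Normal(μ,σ), the p-quantile is μ + z_p·σ. Here z_{0.38} = -0.3055, z_{0.78} = 0.7722.
So -0.436 = μ − 0.3055σ and -0.0232 = μ + 0.7722σ.
Subtracting: σ = (-0.0232 − -0.436)/(0.7722 − (-0.3055)) = 0.38.
Then μ = -0.436 − (-0.3055)·0.38 = -0.32.

μ = -0.32, σ = 0.38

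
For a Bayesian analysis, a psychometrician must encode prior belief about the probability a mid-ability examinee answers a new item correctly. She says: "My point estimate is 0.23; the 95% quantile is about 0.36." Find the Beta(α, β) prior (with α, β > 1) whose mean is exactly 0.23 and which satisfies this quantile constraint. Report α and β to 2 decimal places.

With mean 0.23 fixed, write α = 0.23s, β = 0.77s where s = α+β.
Need P(θ < 0.36) = 0.95 under Beta(0.23s, 0.77s). Normal approximation: (q−m)/√(m(1−m)/s) ≈ z_{0.95} = 1.64, so s ≈ 0.23·0.77·(1.64)²/(0.36−0.23)² = 28.4.
At s = 28.4: P(θ<0.36) ≈ 0.940. Adjusting to match 0.95 gives s ≈ 31.86.
So α = 0.23·31.86 ≈ 7.33, β = 0.77·31.86 ≈ 24.53.

α ≈ 7.33, β ≈ 24.53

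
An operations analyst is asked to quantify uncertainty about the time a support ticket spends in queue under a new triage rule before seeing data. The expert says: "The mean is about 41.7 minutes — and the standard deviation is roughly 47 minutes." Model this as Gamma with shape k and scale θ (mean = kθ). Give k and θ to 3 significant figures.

k ≈ 0.787, θ ≈ 53

For Gamma(k, scale θ): mean = kθ, variance = kθ², so CV = 1/√k.
CV = SD/mean = 47/41.7 = 1.127, hence k = 1/CV² = 0.787.
Then θ = mean/k = 41.7/0.787 = 53.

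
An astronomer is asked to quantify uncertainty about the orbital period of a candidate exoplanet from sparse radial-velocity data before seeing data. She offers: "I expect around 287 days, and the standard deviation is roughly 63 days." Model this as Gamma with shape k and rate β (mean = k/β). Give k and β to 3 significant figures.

k ≈ 20.8, β ≈ 0.0723

For Gamma(k, rate β): mean = k/β, variance = k/β², so CV = 1/√k.
CV = SD/mean = 63/287 = 0.2195, hence k = 1/CV² = 20.8.
Then β = k/mean = 20.8/287 = 0.0723.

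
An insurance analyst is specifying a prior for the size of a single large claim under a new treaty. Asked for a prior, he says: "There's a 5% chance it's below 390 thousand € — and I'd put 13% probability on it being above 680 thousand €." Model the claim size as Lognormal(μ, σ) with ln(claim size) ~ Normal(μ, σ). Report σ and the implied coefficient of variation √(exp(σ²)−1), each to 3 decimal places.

σ ≈ 0.201, CV ≈ 0.203

If T ~ Lognormal(μ,σ) then ln T ~ Normal(μ,σ), so the p-quantile of ln T is μ + z_p·σ.
ln(390) = 5.966 and ln(680) = 6.522; z_{0.05} = -1.645, z_{0.87} = 1.126.
σ = (6.522 − 5.966)/(1.126 − (-1.645)) = 0.201.
μ = 5.966 − (-1.645)·0.201 = 6.296.
CV = √(exp(σ²)−1) = √(exp(0.0402)−1) = 0.203.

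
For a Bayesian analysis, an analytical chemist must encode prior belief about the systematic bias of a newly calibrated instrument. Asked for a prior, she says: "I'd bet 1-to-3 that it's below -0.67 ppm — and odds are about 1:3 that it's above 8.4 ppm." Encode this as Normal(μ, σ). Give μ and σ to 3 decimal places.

The p-quantile of Normal(μ,σ) is μ + z_p·σ, with z_{0.25} = -0.6745 and z_{0.75} = 0.6745.
Eliminate σ: μ = (z₂·x₁ − z₁·x₂)/(z₂ − z₁) = (0.6745·-0.67 − (-0.6745)·8.4)/1.349 = 3.865.
Then σ = (x₂ − x₁)/(z₂ − z₁) = (8.4 − -0.67)/1.349 = 6.724.

μ = 3.865, σ = 6.724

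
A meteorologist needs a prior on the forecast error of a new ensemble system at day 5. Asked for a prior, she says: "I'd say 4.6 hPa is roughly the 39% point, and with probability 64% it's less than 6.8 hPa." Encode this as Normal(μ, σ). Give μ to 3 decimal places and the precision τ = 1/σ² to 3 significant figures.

For Normal(μ,σ), the p-quantile is μ + z_p·σ. Here z_{0.39} = -0.2793, z_{0.64} = 0.3585.
So 4.6 = μ − 0.2793σ and 6.8 = μ + 0.3585σ.
Subtracting: σ = (6.8 − 4.6)/(0.3585 − (-0.2793)) = 3.449.
Then μ = 4.6 − (-0.2793)·3.449 = 5.564.
Precision τ = 1/σ² = 1/3.449² = 0.084.

μ = 5.564, τ = 0.084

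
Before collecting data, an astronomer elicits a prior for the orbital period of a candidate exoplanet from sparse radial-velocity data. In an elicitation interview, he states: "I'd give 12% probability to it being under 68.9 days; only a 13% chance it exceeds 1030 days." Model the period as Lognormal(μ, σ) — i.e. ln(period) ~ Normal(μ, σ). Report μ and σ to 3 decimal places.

μ ≈ 5.614, σ ≈ 1.175

If T ~ Lognormal(μ,σ) then ln T ~ Normal(μ,σ), so the p-quantile of ln T is μ + z_p·σ.
ln(68.9) = 4.233 and ln(1030) = 6.937; z_{0.12} = -1.175, z_{0.87} = 1.126.
σ = (6.937 − 4.233)/(1.126 − (-1.175)) = 1.175.
μ = 4.233 − (-1.175)·1.175 = 5.614.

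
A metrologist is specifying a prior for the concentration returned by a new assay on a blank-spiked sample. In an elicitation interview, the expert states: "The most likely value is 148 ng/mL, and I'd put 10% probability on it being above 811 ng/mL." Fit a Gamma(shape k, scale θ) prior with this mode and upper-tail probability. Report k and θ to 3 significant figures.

k ≈ 1.6, θ ≈ 247

Gamma(k,θ) with k>1 has mode (k−1)θ, so θ = 148/(k−1).
Need P(X < 811) = 0.9 with θ tied to k this way. Start at k = 2, θ = 148: P(X<811) ≈ 0.973.
Too high — lower k to spread out. Iterating converges to k ≈ 1.6.
Then θ = 148/(1.6−1) ≈ 247.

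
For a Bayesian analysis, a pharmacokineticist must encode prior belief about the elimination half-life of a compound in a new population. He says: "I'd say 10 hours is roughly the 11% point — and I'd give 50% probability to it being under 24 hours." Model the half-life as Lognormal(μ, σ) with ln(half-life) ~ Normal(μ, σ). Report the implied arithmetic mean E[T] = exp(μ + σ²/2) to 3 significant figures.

E[T] ≈ 31 hours

If T ~ Lognormal(μ,σ) then ln T ~ Normal(μ,σ), so the p-quantile of ln T is μ + z_p·σ.
ln(10) = 2.303 and ln(24) = 3.178; z_{0.11} = -1.227, z_{0.5} = 0.
σ = (3.178 − 2.303)/(0 − (-1.227)) = 0.714.
μ = 2.303 − (-1.227)·0.714 = 3.178.
E[T] = exp(μ + σ²/2) = exp(3.178 + 0.2547) = 31 hours.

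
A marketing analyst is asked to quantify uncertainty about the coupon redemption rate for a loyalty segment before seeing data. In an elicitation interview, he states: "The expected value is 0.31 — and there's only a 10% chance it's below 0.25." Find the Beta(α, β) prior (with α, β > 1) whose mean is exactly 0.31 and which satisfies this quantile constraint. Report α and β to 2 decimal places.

α ≈ 29.22, β ≈ 65.04

With mean 0.31 fixed, write α = 0.31s, β = 0.69s where s = α+β.
Need P(θ < 0.25) = 0.1 under Beta(0.31s, 0.69s). Normal approximation: (q−m)/√(m(1−m)/s) ≈ z_{0.1} = -1.28, so s ≈ 0.31·0.69·(-1.28)²/(0.25−0.31)² = 97.6.
At s = 97.6: P(θ<0.25) ≈ 0.096. Adjusting to match 0.1 gives s ≈ 94.27.
So α = 0.31·94.27 ≈ 29.22, β = 0.69·94.27 ≈ 65.04.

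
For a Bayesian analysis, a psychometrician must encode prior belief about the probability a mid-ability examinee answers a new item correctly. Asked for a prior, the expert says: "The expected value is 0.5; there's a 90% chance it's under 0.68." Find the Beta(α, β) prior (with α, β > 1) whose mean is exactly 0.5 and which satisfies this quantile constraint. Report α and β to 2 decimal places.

With mean 0.5 fixed, write α = 0.5s, β = 0.5s where s = α+β.
Need P(θ < 0.68) = 0.9 under Beta(0.5s, 0.5s). Normal approximation: (q−m)/√(m(1−m)/s) ≈ z_{0.9} = 1.28, so s ≈ 0.5·0.5·(1.28)²/(0.68−0.5)² = 12.7.
At s = 12.7: P(θ<0.68) ≈ 0.903. Adjusting to match 0.9 gives s ≈ 12.32.
So α = 0.5·12.32 ≈ 6.16, β = 0.5·12.32 ≈ 6.16.

α ≈ 6.16, β ≈ 6.16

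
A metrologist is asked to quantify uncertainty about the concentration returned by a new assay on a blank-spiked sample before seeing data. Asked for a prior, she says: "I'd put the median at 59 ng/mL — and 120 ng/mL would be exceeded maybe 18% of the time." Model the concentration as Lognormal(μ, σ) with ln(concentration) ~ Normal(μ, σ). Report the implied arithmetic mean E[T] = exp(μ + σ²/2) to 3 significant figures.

If T ~ Lognormal(μ,σ) then ln T ~ Normal(μ,σ), so the p-quantile of ln T is μ + z_p·σ.
ln(59) = 4.078 and ln(120) = 4.787; z_{0.5} = 0, z_{0.82} = 0.9154.
σ = (4.787 − 4.078)/(0.9154 − (0)) = 0.776.
μ = 4.078 − (0)·0.776 = 4.078.
E[T] = exp(μ + σ²/2) = exp(4.078 + 0.3008) = 79.7 ng/mL.

E[T] ≈ 79.7 ng/mL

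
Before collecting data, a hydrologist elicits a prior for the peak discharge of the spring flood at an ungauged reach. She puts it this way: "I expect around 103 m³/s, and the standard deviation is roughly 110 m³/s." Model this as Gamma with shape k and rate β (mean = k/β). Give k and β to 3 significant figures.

k ≈ 0.877, β ≈ 0.00851

For Gamma(k, rate β): mean = k/β, variance = k/β², so CV = 1/√k.
CV = SD/mean = 110/103 = 1.068, hence k = 1/CV² = 0.877.
Then β = k/mean = 0.877/103 = 0.00851.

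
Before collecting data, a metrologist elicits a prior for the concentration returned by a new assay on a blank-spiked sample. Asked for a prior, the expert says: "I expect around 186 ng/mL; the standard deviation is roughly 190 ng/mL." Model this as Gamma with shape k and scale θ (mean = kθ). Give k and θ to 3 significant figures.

k ≈ 0.958, θ ≈ 194

For Gamma(k, scale θ): mean = kθ, variance = kθ², so CV = 1/√k.
CV = SD/mean = 190/186 = 1.022, hence k = 1/CV² = 0.958.
Then θ = mean/k = 186/0.958 = 194.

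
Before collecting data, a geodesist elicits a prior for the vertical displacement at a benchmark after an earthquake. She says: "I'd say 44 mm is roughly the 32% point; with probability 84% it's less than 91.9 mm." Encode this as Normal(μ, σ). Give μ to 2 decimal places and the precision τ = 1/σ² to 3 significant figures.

For Normal(μ,σ), the p-quantile is μ + z_p·σ. Here z_{0.32} = -0.4677, z_{0.84} = 0.9945.
So 44 = μ − 0.4677σ and 91.9 = μ + 0.9945σ.
Subtracting: σ = (91.9 − 44)/(0.9945 − (-0.4677)) = 32.76.
Then μ = 44 − (-0.4677)·32.76 = 59.32.
Precision τ = 1/σ² = 1/32.76² = 0.000932.

μ = 59.32, τ = 0.000932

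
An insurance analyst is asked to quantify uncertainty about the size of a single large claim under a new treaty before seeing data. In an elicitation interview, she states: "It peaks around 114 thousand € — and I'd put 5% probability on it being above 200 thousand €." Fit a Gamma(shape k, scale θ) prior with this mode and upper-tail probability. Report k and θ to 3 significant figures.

Gamma(k,θ) with k>1 has mode (k−1)θ, so θ = 114/(k−1).
Need P(X < 200) = 0.95 with θ tied to k this way. Start at k = 2, θ = 114: P(X<200) ≈ 0.523.
Too low — raise k to concentrate. Iterating converges to k ≈ 9.83.
Then θ = 114/(9.83−1) ≈ 12.9.

k ≈ 9.83, θ ≈ 12.9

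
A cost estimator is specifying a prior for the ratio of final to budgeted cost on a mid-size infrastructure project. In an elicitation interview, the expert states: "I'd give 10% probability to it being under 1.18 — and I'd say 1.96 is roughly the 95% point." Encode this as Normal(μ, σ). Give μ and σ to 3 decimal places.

For Normal(μ,σ), the p-quantile is μ + z_p·σ. Here z_{0.1} = -1.282, z_{0.95} = 1.645.
So 1.18 = μ − 1.282σ and 1.96 = μ + 1.645σ.
Subtracting: σ = (1.96 − 1.18)/(1.645 − (-1.282)) = 0.267.
Then μ = 1.18 − (-1.282)·0.267 = 1.522.

μ = 1.522, σ = 0.267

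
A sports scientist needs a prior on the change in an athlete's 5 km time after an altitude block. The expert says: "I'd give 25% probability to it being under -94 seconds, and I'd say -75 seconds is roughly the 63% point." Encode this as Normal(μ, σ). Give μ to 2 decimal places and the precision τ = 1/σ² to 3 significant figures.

μ = -81.27, τ = 0.00281

For Normal(μ,σ), the p-quantile is μ + z_p·σ. Here z_{0.25} = -0.6745, z_{0.63} = 0.3319.
So -94 = μ − 0.6745σ and -75 = μ + 0.3319σ.
Subtracting: σ = (-75 − -94)/(0.3319 − (-0.6745)) = 18.88.
Then μ = -94 − (-0.6745)·18.88 = -81.27.
Precision τ = 1/σ² = 1/18.88² = 0.00281.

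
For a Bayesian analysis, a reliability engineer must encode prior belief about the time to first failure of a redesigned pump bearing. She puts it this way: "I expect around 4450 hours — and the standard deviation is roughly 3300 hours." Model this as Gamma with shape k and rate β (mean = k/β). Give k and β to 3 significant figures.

For Gamma(k, rate β): mean = k/β, variance = k/β², so CV = 1/√k.
CV = SD/mean = 3300/4450 = 0.7416, hence k = 1/CV² = 1.82.
Then β = k/mean = 1.82/4450 = 0.000409.

k ≈ 1.82, β ≈ 0.000409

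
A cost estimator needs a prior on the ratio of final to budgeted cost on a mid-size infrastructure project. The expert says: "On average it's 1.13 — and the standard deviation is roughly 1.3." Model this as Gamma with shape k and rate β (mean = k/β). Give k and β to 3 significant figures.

For Gamma(k, rate β): mean = k/β, variance = k/β², so CV = 1/√k.
CV = SD/mean = 1.3/1.13 = 1.15, hence k = 1/CV² = 0.756.
Then β = k/mean = 0.756/1.13 = 0.669.

k ≈ 0.756, β ≈ 0.669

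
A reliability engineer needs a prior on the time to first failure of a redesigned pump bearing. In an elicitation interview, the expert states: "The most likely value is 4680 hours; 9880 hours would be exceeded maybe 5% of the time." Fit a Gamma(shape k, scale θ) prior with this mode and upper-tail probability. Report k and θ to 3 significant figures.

Gamma(k,θ) with k>1 has mode (k−1)θ, so θ = 4680/(k−1).
Need P(X < 9880) = 0.95 with θ tied to k this way. Start at k = 2, θ = 4680: P(X<9880) ≈ 0.623.
Too low — raise k to concentrate. Iterating converges to k ≈ 5.94.
Then θ = 4680/(5.94−1) ≈ 946.

k ≈ 5.94, θ ≈ 946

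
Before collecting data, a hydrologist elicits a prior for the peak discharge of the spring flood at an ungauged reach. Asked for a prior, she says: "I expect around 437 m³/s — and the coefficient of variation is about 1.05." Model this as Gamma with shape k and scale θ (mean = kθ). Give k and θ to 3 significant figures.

For Gamma(k, scale θ): mean = kθ, variance = kθ², so CV = 1/√k.
CV = 1.05, hence k = 1/CV² = 0.907.
Then θ = mean/k = 437/0.907 = 482.

k ≈ 0.907, θ ≈ 482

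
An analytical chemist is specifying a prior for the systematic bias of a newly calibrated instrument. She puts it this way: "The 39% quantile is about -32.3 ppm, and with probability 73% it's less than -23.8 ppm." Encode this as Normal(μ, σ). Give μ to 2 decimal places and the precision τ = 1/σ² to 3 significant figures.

The p-quantile of Normal(μ,σ) is μ + z_p·σ, with z_{0.39} = -0.2793 and z_{0.73} = 0.6128.
Eliminate σ: μ = (z₂·x₁ − z₁·x₂)/(z₂ − z₁) = (0.6128·-32.3 − (-0.2793)·-23.8)/0.8921 = -29.64.
Then σ = (x₂ − x₁)/(z₂ − z₁) = (-23.8 − -32.3)/0.8921 = 9.53.
Precision τ = 1/σ² = 1/9.528² = 0.011.

μ = -29.64, τ = 0.011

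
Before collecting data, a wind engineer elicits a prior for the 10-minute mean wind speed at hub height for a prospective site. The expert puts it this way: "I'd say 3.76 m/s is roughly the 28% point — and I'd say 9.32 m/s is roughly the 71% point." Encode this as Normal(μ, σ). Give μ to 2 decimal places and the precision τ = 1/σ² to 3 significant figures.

The p-quantile of Normal(μ,σ) is μ + z_p·σ, with z_{0.28} = -0.5828 and z_{0.71} = 0.5534.
Eliminate σ: μ = (z₂·x₁ − z₁·x₂)/(z₂ − z₁) = (0.5534·3.76 − (-0.5828)·9.32)/1.136 = 6.61.
Then σ = (x₂ − x₁)/(z₂ − z₁) = (9.32 − 3.76)/1.136 = 4.89.
Precision τ = 1/σ² = 1/4.893² = 0.0418.

μ = 6.61, τ = 0.0418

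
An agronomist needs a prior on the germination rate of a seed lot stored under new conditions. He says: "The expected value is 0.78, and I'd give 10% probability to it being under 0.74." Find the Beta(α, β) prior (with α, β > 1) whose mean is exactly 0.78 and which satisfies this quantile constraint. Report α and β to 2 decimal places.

α ≈ 141.41, β ≈ 39.88

With mean 0.78 fixed, write α = 0.78s, β = 0.22s where s = α+β.
Need P(θ < 0.74) = 0.1 under Beta(0.78s, 0.22s). Normal approximation: (q−m)/√(m(1−m)/s) ≈ z_{0.1} = -1.28, so s ≈ 0.78·0.22·(-1.28)²/(0.74−0.78)² = 176.1.
At s = 176.1: P(θ<0.74) ≈ 0.103. Adjusting to match 0.1 gives s ≈ 181.29.
So α = 0.78·181.29 ≈ 141.41, β = 0.22·181.29 ≈ 39.88.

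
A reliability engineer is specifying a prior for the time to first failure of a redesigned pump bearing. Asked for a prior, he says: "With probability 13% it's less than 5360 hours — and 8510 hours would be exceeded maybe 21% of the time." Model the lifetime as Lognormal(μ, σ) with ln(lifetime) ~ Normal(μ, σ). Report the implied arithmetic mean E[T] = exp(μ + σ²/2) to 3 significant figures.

E[T] ≈ 7220 hours

If T ~ Lognormal(μ,σ) then ln T ~ Normal(μ,σ), so the p-quantile of ln T is μ + z_p·σ.
ln(5360) = 8.587 and ln(8510) = 9.049; z_{0.13} = -1.126, z_{0.79} = 0.8064.
σ = (9.049 − 8.587)/(0.8064 − (-1.126)) = 0.239.
μ = 8.587 − (-1.126)·0.239 = 8.856.
E[T] = exp(μ + σ²/2) = exp(8.856 + 0.0286) = 7220 hours.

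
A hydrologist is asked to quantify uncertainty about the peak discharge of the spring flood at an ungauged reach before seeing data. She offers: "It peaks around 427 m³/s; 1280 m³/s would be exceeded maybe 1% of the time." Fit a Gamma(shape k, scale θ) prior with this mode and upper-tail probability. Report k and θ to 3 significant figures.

Gamma(k,θ) with k>1 has mode (k−1)θ, so θ = 427/(k−1).
Need P(X < 1280) = 0.99 with θ tied to k this way. Start at k = 2, θ = 427: P(X<1280) ≈ 0.801.
Too low — raise k to concentrate. Iterating converges to k ≈ 4.74.
Then θ = 427/(4.74−1) ≈ 114.

k ≈ 4.74, θ ≈ 114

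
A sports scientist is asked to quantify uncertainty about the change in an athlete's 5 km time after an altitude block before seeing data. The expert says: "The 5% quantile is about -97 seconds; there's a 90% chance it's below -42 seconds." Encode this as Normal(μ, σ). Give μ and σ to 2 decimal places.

The p-quantile of Normal(μ,σ) is μ + z_p·σ, with z_{0.05} = -1.645 and z_{0.9} = 1.282.
Eliminate σ: μ = (z₂·x₁ − z₁·x₂)/(z₂ − z₁) = (1.282·-97 − (-1.645)·-42)/2.926 = -66.09.
Then σ = (x₂ − x₁)/(z₂ − z₁) = (-42 − -97)/2.926 = 18.79.

μ = -66.09, σ = 18.79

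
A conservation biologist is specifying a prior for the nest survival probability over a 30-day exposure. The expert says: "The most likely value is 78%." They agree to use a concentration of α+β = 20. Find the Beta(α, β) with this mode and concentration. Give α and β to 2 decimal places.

α = 15.04, β = 4.96

For α,β > 1 the Beta mode is (α−1)/(α+β−2). With α+β = 20, the mode is (α−1)/18.
Set (α−1)/18 = 0.78 → α = 1 + 0.78·18 = 15.04.
β = 20 − α = 4.96.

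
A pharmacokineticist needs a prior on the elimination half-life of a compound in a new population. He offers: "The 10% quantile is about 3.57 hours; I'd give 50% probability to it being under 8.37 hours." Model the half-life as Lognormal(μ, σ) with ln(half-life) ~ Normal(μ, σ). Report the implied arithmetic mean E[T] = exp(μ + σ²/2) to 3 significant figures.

If T ~ Lognormal(μ,σ) then ln T ~ Normal(μ,σ), so the p-quantile of ln T is μ + z_p·σ.
ln(3.57) = 1.273 and ln(8.37) = 2.125; z_{0.1} = -1.282, z_{0.5} = 0.
σ = (2.125 − 1.273)/(0 − (-1.282)) = 0.665.
μ = 1.273 − (-1.282)·0.665 = 2.125.
E[T] = exp(μ + σ²/2) = exp(2.125 + 0.2210) = 10.4 hours.

E[T] ≈ 10.4 hours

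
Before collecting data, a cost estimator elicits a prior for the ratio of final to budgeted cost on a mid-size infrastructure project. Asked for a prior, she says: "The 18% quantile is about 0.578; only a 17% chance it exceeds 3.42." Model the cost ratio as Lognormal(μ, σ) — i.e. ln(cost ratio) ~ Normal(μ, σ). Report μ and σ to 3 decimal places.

μ ≈ 0.322, σ ≈ 0.951

If T ~ Lognormal(μ,σ) then ln T ~ Normal(μ,σ), so the p-quantile of ln T is μ + z_p·σ.
ln(0.578) = -0.5482 and ln(3.42) = 1.23; z_{0.18} = -0.9154, z_{0.83} = 0.9542.
σ = (1.23 − -0.5482)/(0.9542 − (-0.9154)) = 0.951.
μ = -0.5482 − (-0.9154)·0.951 = 0.322.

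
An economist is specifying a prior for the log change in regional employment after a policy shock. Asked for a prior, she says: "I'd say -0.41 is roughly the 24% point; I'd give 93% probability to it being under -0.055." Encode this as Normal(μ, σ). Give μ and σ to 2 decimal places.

For Normal(μ,σ), the p-quantile is μ + z_p·σ. Here z_{0.24} = -0.7063, z_{0.93} = 1.476.
So -0.41 = μ − 0.7063σ and -0.055 = μ + 1.476σ.
Subtracting: σ = (-0.055 − -0.41)/(1.476 − (-0.7063)) = 0.16.
Then μ = -0.41 − (-0.7063)·0.16 = -0.30.

μ = -0.30, σ = 0.16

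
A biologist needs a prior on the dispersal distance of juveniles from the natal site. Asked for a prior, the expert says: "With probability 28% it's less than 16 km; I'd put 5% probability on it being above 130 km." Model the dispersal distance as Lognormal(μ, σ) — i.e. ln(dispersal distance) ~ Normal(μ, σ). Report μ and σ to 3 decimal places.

If T ~ Lognormal(μ,σ) then ln T ~ Normal(μ,σ), so the p-quantile of ln T is μ + z_p·σ.
ln(16) = 2.773 and ln(130) = 4.868; z_{0.28} = -0.5828, z_{0.95} = 1.645.
σ = (4.868 − 2.773)/(1.645 − (-0.5828)) = 0.940.
μ = 2.773 − (-0.5828)·0.940 = 3.321.

μ ≈ 3.321, σ ≈ 0.940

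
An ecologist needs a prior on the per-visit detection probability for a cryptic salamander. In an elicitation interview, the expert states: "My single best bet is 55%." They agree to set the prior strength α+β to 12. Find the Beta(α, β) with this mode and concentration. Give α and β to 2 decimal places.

α = 6.50, β = 5.50

For α,β > 1 the Beta mode is (α−1)/(α+β−2). With α+β = 12, the mode is (α−1)/10.
Set (α−1)/10 = 0.55 → α = 1 + 0.55·10 = 6.50.
β = 12 − α = 5.50.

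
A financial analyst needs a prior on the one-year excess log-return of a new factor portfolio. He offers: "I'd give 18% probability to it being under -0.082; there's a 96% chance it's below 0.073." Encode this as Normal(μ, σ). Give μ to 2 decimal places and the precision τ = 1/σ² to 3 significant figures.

μ = -0.03, τ = 296

The p-quantile of Normal(μ,σ) is μ + z_p·σ, with z_{0.18} = -0.9154 and z_{0.96} = 1.751.
Eliminate σ: μ = (z₂·x₁ − z₁·x₂)/(z₂ − z₁) = (1.751·-0.082 − (-0.9154)·0.073)/2.666 = -0.03.
Then σ = (x₂ − x₁)/(z₂ − z₁) = (0.073 − -0.082)/2.666 = 0.06.
Precision τ = 1/σ² = 1/0.05814² = 296.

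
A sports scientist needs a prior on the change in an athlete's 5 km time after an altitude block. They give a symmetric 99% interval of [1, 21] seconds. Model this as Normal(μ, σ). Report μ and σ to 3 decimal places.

μ = 11.000, σ = 3.882

A symmetric 99% interval runs μ ± z·σ with z = 2.576.
Half-width = 10, so σ = 10/2.576 = 3.882.
μ is the interval midpoint, 11.000.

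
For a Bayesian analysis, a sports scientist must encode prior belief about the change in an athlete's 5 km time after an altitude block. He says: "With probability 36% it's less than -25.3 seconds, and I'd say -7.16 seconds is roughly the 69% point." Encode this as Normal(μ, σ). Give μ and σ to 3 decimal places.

For Normal(μ,σ), the p-quantile is μ + z_p·σ. Here z_{0.36} = -0.3585, z_{0.69} = 0.4959.
So -25.3 = μ − 0.3585σ and -7.16 = μ + 0.4959σ.
Subtracting: σ = (-7.16 − -25.3)/(0.4959 − (-0.3585)) = 21.234.
Then μ = -25.3 − (-0.3585)·21.234 = -17.689.

μ = -17.689, σ = 21.234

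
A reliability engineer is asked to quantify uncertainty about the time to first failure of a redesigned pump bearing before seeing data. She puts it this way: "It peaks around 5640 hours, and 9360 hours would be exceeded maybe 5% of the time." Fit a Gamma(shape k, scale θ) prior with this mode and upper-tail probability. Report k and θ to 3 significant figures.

Gamma(k,θ) with k>1 has mode (k−1)θ, so θ = 5640/(k−1).
Need P(X < 9360) = 0.95 with θ tied to k this way. Start at k = 2, θ = 5640: P(X<9360) ≈ 0.494.
Too low — raise k to concentrate. Iterating converges to k ≈ 11.9.
Then θ = 5640/(11.9−1) ≈ 518.

k ≈ 11.9, θ ≈ 518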